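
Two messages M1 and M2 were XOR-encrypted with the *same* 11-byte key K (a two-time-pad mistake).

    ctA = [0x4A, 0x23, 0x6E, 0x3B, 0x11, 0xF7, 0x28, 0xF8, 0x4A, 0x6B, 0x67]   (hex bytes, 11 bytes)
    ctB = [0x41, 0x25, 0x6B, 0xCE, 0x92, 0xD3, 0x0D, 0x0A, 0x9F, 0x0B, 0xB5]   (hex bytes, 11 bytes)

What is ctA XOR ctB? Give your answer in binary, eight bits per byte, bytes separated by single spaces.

ctA ⊕ ctB = (M1 ⊕ K) ⊕ (M2 ⊕ K) = M1 ⊕ M2 — the shared key cancels under XOR.
4a ^ 41 = 0b
23 ^ 25 = 06
6e ^ 6b = 05
3b ^ ce = f5
11 ^ 92 = 83
f7 ^ d3 = 24
28 ^ 0d = 25
f8 ^ 0a = f2
4a ^ 9f = d5
6b ^ 0b = 60
67 ^ b5 = d2

00001011 00000110 00000101 11110101 10000011 00100100 00100101 11110010 11010101 01100000 11010010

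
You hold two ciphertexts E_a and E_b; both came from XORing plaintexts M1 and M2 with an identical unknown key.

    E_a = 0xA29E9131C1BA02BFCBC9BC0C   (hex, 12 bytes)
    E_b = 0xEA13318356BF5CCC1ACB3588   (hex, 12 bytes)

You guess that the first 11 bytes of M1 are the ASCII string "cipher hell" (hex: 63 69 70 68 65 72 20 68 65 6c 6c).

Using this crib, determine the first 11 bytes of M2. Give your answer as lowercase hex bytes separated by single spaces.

First, E_a ⊕ E_b = (M1 ⊕ K) ⊕ (M2 ⊕ K) = M1 ⊕ M2, so the key drops out. Then M2 = (M1 ⊕ M2) ⊕ M1 over the first 11 bytes.
byte 0: (a2 xor ea) xor 63 = 48 xor 63 = 2b
byte 1: (9e xor 13) xor 69 = 8d xor 69 = e4
byte 2: (91 xor 31) xor 70 = a0 xor 70 = d0
byte 3: (31 xor 83) xor 68 = b2 xor 68 = da
byte 4: (c1 xor 56) xor 65 = 97 xor 65 = f2
byte 5: (ba xor bf) xor 72 = 05 xor 72 = 77
byte 6: (02 xor 5c) xor 20 = 5e xor 20 = 7e
byte 7: (bf xor cc) xor 68 = 73 xor 68 = 1b
byte 8: (cb xor 1a) xor 65 = d1 xor 65 = b4
byte 9: (c9 xor cb) xor 6c = 02 xor 6c = 6e
byte 10: (bc xor 35) xor 6c = 89 xor 6c = e5

2b e4 d0 da f2 77 7e 1b b4 6e e5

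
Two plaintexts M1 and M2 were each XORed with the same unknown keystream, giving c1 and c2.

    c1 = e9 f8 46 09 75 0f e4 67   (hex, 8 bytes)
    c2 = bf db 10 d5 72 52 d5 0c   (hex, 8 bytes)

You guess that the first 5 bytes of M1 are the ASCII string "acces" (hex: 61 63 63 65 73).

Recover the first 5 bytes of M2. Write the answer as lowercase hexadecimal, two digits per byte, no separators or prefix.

374035b974

First, c1 ⊕ c2 = (M1 ⊕ K) ⊕ (M2 ⊕ K) = M1 ⊕ M2, so the key drops out. Then M2 = (M1 ⊕ M2) ⊕ M1 over the first 5 bytes.
byte 0: (e9 xor bf) xor 61 = 56 xor 61 = 37
byte 1: (f8 xor db) xor 63 = 23 xor 63 = 40
byte 2: (46 xor 10) xor 63 = 56 xor 63 = 35
byte 3: (09 xor d5) xor 65 = dc xor 65 = b9
byte 4: (75 xor 72) xor 73 = 07 xor 73 = 74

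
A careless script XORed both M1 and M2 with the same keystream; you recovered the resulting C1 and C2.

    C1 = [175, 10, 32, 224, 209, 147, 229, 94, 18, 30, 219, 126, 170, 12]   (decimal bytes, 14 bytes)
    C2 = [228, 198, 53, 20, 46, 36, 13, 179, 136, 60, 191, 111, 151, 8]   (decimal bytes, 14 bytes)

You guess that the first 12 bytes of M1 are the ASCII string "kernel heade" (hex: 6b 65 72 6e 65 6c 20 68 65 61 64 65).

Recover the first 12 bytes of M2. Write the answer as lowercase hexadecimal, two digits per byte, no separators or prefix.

20a9679a9adbc885ff430074

First, C1 ⊕ C2 = (M1 ⊕ K) ⊕ (M2 ⊕ K) = M1 ⊕ M2, so the key drops out. Then M2 = (M1 ⊕ M2) ⊕ M1 over the first 12 bytes.
byte 0: (af xor e4) xor 6b = 4b xor 6b = 20
byte 1: (0a xor c6) xor 65 = cc xor 65 = a9
byte 2: (20 xor 35) xor 72 = 15 xor 72 = 67
byte 3: (e0 xor 14) xor 6e = f4 xor 6e = 9a
byte 4: (d1 xor 2e) xor 65 = ff xor 65 = 9a
byte 5: (93 xor 24) xor 6c = b7 xor 6c = db
byte 6: (e5 xor 0d) xor 20 = e8 xor 20 = c8
byte 7: (5e xor b3) xor 68 = ed xor 68 = 85
byte 8: (12 xor 88) xor 65 = 9a xor 65 = ff
byte 9: (1e xor 3c) xor 61 = 22 xor 61 = 43
byte 10: (db xor bf) xor 64 = 64 xor 64 = 00
byte 11: (7e xor 6f) xor 65 = 11 xor 65 = 74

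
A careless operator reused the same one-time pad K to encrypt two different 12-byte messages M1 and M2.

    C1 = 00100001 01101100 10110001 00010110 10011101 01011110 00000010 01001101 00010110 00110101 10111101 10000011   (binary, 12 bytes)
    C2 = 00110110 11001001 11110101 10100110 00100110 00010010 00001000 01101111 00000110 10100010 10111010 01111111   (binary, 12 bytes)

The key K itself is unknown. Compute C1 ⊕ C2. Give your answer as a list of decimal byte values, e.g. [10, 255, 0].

C1 ⊕ C2 = (M1 ⊕ K) ⊕ (M2 ⊕ K) = M1 ⊕ M2 — the shared key cancels under XOR.
21 xor 36 = 17
6c xor c9 = a5
b1 xor f5 = 44
16 xor a6 = b0
9d xor 26 = bb
5e xor 12 = 4c
02 xor 08 = 0a
4d xor 6f = 22
16 xor 06 = 10
35 xor a2 = 97
bd xor ba = 07
83 xor 7f = fc

[23, 165, 68, 176, 187, 76, 10, 34, 16, 151, 7, 252]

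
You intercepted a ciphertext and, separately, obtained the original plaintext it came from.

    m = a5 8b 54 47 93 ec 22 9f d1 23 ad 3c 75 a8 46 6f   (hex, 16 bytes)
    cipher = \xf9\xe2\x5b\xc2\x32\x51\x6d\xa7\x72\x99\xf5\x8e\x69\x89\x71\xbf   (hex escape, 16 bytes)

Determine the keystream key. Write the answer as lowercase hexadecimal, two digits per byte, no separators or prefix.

5c690f85a1bd4f38a3ba58b21c2137d0

Since cipher = m ⊕ key, XORing both sides with m gives key = m ⊕ cipher.
a5 ⊕ f9 = 5c
8b ⊕ e2 = 69
54 ⊕ 5b = 0f
47 ⊕ c2 = 85
93 ⊕ 32 = a1
ec ⊕ 51 = bd
22 ⊕ 6d = 4f
9f ⊕ a7 = 38
d1 ⊕ 72 = a3
23 ⊕ 99 = ba
ad ⊕ f5 = 58
3c ⊕ 8e = b2
75 ⊕ 69 = 1c
a8 ⊕ 89 = 21
46 ⊕ 71 = 37
6f ⊕ bf = d0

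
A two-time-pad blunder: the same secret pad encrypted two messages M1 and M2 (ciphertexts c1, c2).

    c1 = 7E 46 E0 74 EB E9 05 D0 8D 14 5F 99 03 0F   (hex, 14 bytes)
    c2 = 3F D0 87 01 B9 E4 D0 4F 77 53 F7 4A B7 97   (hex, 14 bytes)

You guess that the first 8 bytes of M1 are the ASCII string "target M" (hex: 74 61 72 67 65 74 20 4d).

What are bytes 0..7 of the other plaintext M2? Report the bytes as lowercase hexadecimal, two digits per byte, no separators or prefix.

35f715123779f5d2

First, c1 ⊕ c2 = (M1 ⊕ K) ⊕ (M2 ⊕ K) = M1 ⊕ M2, so the key drops out. Then M2 = (M1 ⊕ M2) ⊕ M1 over the first 8 bytes.
byte 0: (7e ^ 3f) ^ 74 = 41 ^ 74 = 35
byte 1: (46 ^ d0) ^ 61 = 96 ^ 61 = f7
byte 2: (e0 ^ 87) ^ 72 = 67 ^ 72 = 15
byte 3: (74 ^ 01) ^ 67 = 75 ^ 67 = 12
byte 4: (eb ^ b9) ^ 65 = 52 ^ 65 = 37
byte 5: (e9 ^ e4) ^ 74 = 0d ^ 74 = 79
byte 6: (05 ^ d0) ^ 20 = d5 ^ 20 = f5
byte 7: (d0 ^ 4f) ^ 4d = 9f ^ 4d = d2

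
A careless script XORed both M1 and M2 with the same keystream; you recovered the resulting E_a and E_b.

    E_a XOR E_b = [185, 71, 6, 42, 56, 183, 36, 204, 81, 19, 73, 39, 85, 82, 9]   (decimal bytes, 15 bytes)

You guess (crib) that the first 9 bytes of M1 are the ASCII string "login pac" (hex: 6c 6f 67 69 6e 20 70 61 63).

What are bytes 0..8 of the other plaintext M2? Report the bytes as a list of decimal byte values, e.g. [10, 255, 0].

Since E_a ⊕ E_b = M1 ⊕ M2, XORing with the guessed M1 bytes yields the corresponding M2 bytes: M2 = (E_a ⊕ E_b) ⊕ M1.
185 xor 108 = 213
 71 xor 111 =  40
  6 xor 103 =  97
 42 xor 105 =  67
 56 xor 110 =  86
183 xor  32 = 151
 36 xor 112 =  84
204 xor  97 = 173
 81 xor  99 =  50

[213, 40, 97, 67, 86, 151, 84, 173, 50]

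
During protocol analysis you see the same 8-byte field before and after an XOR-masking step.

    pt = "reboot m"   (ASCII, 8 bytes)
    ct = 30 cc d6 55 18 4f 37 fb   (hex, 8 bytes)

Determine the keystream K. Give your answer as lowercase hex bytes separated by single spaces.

42 a9 b4 3a 77 3b 17 96

Since ct = pt ⊕ K, XORing both sides with pt gives K = pt ⊕ ct.
72 ⊕ 30 = 42
65 ⊕ cc = a9
62 ⊕ d6 = b4
6f ⊕ 55 = 3a
6f ⊕ 18 = 77
74 ⊕ 4f = 3b
20 ⊕ 37 = 17
6d ⊕ fb = 96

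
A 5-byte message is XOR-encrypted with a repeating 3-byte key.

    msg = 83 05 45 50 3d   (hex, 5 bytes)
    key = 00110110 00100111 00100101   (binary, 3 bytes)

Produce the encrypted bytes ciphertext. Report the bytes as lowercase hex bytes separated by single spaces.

b5 22 60 66 1a

The 3-byte key repeats, so the effective keystream is 36 27 25 36 27.
byte 0: 83 xor 36 = b5
byte 1: 05 xor 27 = 22
byte 2: 45 xor 25 = 60
byte 3: 50 xor 36 = 66
byte 4: 3d xor 27 = 1a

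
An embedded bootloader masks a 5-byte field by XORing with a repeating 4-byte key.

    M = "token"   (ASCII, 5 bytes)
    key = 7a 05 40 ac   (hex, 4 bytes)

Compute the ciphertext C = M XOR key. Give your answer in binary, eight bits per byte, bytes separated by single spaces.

00001110 01101010 00101011 11001001 00010100

The 4-byte key repeats, so the effective keystream is 7a 05 40 ac 7a.
byte 0: 74 XOR 7a = 0e
byte 1: 6f XOR 05 = 6a
byte 2: 6b XOR 40 = 2b
byte 3: 65 XOR ac = c9
byte 4: 6e XOR 7a = 14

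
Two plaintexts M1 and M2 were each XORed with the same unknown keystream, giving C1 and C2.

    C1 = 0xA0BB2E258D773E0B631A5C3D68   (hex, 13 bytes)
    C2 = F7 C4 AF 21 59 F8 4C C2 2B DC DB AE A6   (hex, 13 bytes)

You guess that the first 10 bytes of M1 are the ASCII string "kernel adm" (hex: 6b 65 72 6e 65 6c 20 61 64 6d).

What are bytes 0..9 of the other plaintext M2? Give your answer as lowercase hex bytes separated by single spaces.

First, C1 ⊕ C2 = (M1 ⊕ K) ⊕ (M2 ⊕ K) = M1 ⊕ M2, so the key drops out. Then M2 = (M1 ⊕ M2) ⊕ M1 over the first 10 bytes.
byte 0: (a0 XOR f7) XOR 6b = 57 XOR 6b = 3c
byte 1: (bb XOR c4) XOR 65 = 7f XOR 65 = 1a
byte 2: (2e XOR af) XOR 72 = 81 XOR 72 = f3
byte 3: (25 XOR 21) XOR 6e = 04 XOR 6e = 6a
byte 4: (8d XOR 59) XOR 65 = d4 XOR 65 = b1
byte 5: (77 XOR f8) XOR 6c = 8f XOR 6c = e3
byte 6: (3e XOR 4c) XOR 20 = 72 XOR 20 = 52
byte 7: (0b XOR c2) XOR 61 = c9 XOR 61 = a8
byte 8: (63 XOR 2b) XOR 64 = 48 XOR 64 = 2c
byte 9: (1a XOR dc) XOR 6d = c6 XOR 6d = ab

3c 1a f3 6a b1 e3 52 a8 2c ab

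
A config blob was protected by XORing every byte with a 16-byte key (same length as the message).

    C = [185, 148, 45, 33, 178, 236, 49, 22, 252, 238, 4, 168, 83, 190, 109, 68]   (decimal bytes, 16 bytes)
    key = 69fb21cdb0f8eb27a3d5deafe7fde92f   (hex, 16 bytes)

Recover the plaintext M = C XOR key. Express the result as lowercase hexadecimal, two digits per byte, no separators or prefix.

10111001 xor 01101001 = 11010000
10010100 xor 11111011 = 01101111
00101101 xor 00100001 = 00001100
00100001 xor 11001101 = 11101100
10110010 xor 10110000 = 00000010
11101100 xor 11111000 = 00010100
00110001 xor 11101011 = 11011010
00010110 xor 00100111 = 00110001
11111100 xor 10100011 = 01011111
11101110 xor 11010101 = 00111011
00000100 xor 11011110 = 11011010
10101000 xor 10101111 = 00000111
01010011 xor 11100111 = 10110100
10111110 xor 11111101 = 01000011
01101101 xor 11101001 = 10000100
01000100 xor 00101111 = 01101011

d06f0cec0214da315f3bda07b443846b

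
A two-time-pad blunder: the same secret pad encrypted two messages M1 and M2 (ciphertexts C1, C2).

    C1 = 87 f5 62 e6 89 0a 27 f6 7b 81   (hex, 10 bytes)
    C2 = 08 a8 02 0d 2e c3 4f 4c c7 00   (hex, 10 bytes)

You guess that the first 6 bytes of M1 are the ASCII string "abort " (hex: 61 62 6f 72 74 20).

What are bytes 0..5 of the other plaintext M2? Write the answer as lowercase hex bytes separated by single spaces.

ee 3f 0f 99 d3 e9

First, C1 ⊕ C2 = (M1 ⊕ K) ⊕ (M2 ⊕ K) = M1 ⊕ M2, so the key drops out. Then M2 = (M1 ⊕ M2) ⊕ M1 over the first 6 bytes.
byte 0: (87 ^ 08) ^ 61 = 8f ^ 61 = ee
byte 1: (f5 ^ a8) ^ 62 = 5d ^ 62 = 3f
byte 2: (62 ^ 02) ^ 6f = 60 ^ 6f = 0f
byte 3: (e6 ^ 0d) ^ 72 = eb ^ 72 = 99
byte 4: (89 ^ 2e) ^ 74 = a7 ^ 74 = d3
byte 5: (0a ^ c3) ^ 20 = c9 ^ 20 = e9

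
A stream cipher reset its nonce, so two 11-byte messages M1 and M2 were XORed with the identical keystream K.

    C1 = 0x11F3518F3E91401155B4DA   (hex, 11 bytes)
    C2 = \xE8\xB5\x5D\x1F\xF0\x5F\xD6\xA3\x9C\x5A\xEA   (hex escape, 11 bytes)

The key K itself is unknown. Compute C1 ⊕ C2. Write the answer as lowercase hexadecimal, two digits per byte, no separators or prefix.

C1 ⊕ C2 = (M1 ⊕ K) ⊕ (M2 ⊕ K) = M1 ⊕ M2 — the shared key cancels under XOR.
byte 0:  17 xor 232 = 249
byte 1: 243 xor 181 =  70
byte 2:  81 xor  93 =  12
byte 3: 143 xor  31 = 144
byte 4:  62 xor 240 = 206
byte 5: 145 xor  95 = 206
byte 6:  64 xor 214 = 150
byte 7:  17 xor 163 = 178
byte 8:  85 xor 156 = 201
byte 9: 180 xor  90 = 238
byte 10: 218 xor 234 =  48

f9460c90cece96b2c9ee30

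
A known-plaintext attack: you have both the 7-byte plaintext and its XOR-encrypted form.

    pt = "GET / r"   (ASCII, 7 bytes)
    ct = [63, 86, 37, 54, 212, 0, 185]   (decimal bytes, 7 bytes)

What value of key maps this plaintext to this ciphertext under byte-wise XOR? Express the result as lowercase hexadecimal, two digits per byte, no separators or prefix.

78137116fb20cb

Since ct = pt ⊕ key, XORing both sides with pt gives key = pt ⊕ ct.
47 ^ 3f = 78
45 ^ 56 = 13
54 ^ 25 = 71
20 ^ 36 = 16
2f ^ d4 = fb
20 ^ 00 = 20
72 ^ b9 = cb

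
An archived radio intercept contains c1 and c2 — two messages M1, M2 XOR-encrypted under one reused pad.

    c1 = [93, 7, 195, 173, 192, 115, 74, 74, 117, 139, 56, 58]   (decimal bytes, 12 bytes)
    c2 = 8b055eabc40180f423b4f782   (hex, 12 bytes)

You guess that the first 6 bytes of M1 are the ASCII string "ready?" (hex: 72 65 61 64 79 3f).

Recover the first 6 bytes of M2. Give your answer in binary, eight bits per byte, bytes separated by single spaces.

First, c1 ⊕ c2 = (M1 ⊕ K) ⊕ (M2 ⊕ K) = M1 ⊕ M2, so the key drops out. Then M2 = (M1 ⊕ M2) ⊕ M1 over the first 6 bytes.
byte 0: (5d ⊕ 8b) ⊕ 72 = d6 ⊕ 72 = a4
byte 1: (07 ⊕ 05) ⊕ 65 = 02 ⊕ 65 = 67
byte 2: (c3 ⊕ 5e) ⊕ 61 = 9d ⊕ 61 = fc
byte 3: (ad ⊕ ab) ⊕ 64 = 06 ⊕ 64 = 62
byte 4: (c0 ⊕ c4) ⊕ 79 = 04 ⊕ 79 = 7d
byte 5: (73 ⊕ 01) ⊕ 3f = 72 ⊕ 3f = 4d

10100100 01100111 11111100 01100010 01111101 01001101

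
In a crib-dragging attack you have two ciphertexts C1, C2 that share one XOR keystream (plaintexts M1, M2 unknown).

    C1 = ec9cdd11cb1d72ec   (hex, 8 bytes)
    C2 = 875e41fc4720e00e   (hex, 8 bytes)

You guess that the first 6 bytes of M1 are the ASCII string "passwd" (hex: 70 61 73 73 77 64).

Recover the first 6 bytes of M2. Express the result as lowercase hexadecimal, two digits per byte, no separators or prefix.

First, C1 ⊕ C2 = (M1 ⊕ K) ⊕ (M2 ⊕ K) = M1 ⊕ M2, so the key drops out. Then M2 = (M1 ⊕ M2) ⊕ M1 over the first 6 bytes.
byte 0: (ec XOR 87) XOR 70 = 6b XOR 70 = 1b
byte 1: (9c XOR 5e) XOR 61 = c2 XOR 61 = a3
byte 2: (dd XOR 41) XOR 73 = 9c XOR 73 = ef
byte 3: (11 XOR fc) XOR 73 = ed XOR 73 = 9e
byte 4: (cb XOR 47) XOR 77 = 8c XOR 77 = fb
byte 5: (1d XOR 20) XOR 64 = 3d XOR 64 = 59

1ba3ef9efb59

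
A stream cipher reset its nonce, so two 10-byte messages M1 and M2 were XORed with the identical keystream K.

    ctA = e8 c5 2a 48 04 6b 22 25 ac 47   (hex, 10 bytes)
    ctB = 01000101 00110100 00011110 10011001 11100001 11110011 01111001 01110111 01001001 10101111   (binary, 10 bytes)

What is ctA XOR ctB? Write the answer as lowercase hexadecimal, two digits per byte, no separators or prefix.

adf134d1e5985b52e5e8

ctA ⊕ ctB = (M1 ⊕ K) ⊕ (M2 ⊕ K) = M1 ⊕ M2 — the shared key cancels under XOR.
e8 ^ 45 = ad
c5 ^ 34 = f1
2a ^ 1e = 34
48 ^ 99 = d1
04 ^ e1 = e5
6b ^ f3 = 98
22 ^ 79 = 5b
25 ^ 77 = 52
ac ^ 49 = e5
47 ^ af = e8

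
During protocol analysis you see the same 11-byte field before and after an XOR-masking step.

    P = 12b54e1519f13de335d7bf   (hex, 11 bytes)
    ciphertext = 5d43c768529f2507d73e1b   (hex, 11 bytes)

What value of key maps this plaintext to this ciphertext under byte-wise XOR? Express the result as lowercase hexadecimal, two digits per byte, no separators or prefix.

4ff6897d4b6e18e4e2e9a4

Since ciphertext = P ⊕ key, XORing both sides with P gives key = P ⊕ ciphertext.
byte 0:  18 ⊕  93 =  79
byte 1: 181 ⊕  67 = 246
byte 2:  78 ⊕ 199 = 137
byte 3:  21 ⊕ 104 = 125
byte 4:  25 ⊕  82 =  75
byte 5: 241 ⊕ 159 = 110
byte 6:  61 ⊕  37 =  24
byte 7: 227 ⊕   7 = 228
byte 8:  53 ⊕ 215 = 226
byte 9: 215 ⊕  62 = 233
byte 10: 191 ⊕  27 = 164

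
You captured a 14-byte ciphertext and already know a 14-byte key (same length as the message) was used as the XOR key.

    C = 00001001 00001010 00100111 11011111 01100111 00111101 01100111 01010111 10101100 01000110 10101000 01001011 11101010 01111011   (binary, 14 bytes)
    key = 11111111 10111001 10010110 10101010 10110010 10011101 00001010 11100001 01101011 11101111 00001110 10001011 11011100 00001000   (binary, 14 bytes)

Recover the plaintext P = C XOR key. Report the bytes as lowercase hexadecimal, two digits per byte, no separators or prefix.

00001001 ^ 11111111 = 11110110
00001010 ^ 10111001 = 10110011
00100111 ^ 10010110 = 10110001
11011111 ^ 10101010 = 01110101
01100111 ^ 10110010 = 11010101
00111101 ^ 10011101 = 10100000
01100111 ^ 00001010 = 01101101
01010111 ^ 11100001 = 10110110
10101100 ^ 01101011 = 11000111
01000110 ^ 11101111 = 10101001
10101000 ^ 00001110 = 10100110
01001011 ^ 10001011 = 11000000
11101010 ^ 11011100 = 00110110
01111011 ^ 00001000 = 01110011

f6b3b175d5a06db6c7a9a6c03673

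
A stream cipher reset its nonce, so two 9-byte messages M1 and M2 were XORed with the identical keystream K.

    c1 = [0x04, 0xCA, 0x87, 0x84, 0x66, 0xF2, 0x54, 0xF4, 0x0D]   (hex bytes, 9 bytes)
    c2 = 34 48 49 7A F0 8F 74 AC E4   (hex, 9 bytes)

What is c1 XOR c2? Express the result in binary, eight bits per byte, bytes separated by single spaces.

c1 ⊕ c2 = (M1 ⊕ K) ⊕ (M2 ⊕ K) = M1 ⊕ M2 — the shared key cancels under XOR.
04 xor 34 = 30
ca xor 48 = 82
87 xor 49 = ce
84 xor 7a = fe
66 xor f0 = 96
f2 xor 8f = 7d
54 xor 74 = 20
f4 xor ac = 58
0d xor e4 = e9

00110000 10000010 11001110 11111110 10010110 01111101 00100000 01011000 11101001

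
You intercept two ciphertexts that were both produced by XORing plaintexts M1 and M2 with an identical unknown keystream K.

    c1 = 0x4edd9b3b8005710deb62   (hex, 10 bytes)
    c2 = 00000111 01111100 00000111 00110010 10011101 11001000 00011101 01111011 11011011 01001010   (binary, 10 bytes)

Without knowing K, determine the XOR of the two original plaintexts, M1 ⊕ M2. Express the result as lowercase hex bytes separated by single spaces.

c1 ⊕ c2 = (M1 ⊕ K) ⊕ (M2 ⊕ K) = M1 ⊕ M2 — the shared key cancels under XOR.
 78 ⊕   7 =  73
221 ⊕ 124 = 161
155 ⊕   7 = 156
 59 ⊕  50 =   9
128 ⊕ 157 =  29
  5 ⊕ 200 = 205
113 ⊕  29 = 108
 13 ⊕ 123 = 118
235 ⊕ 219 =  48
 98 ⊕  74 =  40

49 a1 9c 09 1d cd 6c 76 30 28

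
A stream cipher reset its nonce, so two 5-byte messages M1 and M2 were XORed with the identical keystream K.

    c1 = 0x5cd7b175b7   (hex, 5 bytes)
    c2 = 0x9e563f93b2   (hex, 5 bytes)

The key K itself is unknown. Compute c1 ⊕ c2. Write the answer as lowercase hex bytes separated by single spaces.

c2 81 8e e6 05

c1 ⊕ c2 = (M1 ⊕ K) ⊕ (M2 ⊕ K) = M1 ⊕ M2 — the shared key cancels under XOR.
5c ^ 9e = c2
d7 ^ 56 = 81
b1 ^ 3f = 8e
75 ^ 93 = e6
b7 ^ b2 = 05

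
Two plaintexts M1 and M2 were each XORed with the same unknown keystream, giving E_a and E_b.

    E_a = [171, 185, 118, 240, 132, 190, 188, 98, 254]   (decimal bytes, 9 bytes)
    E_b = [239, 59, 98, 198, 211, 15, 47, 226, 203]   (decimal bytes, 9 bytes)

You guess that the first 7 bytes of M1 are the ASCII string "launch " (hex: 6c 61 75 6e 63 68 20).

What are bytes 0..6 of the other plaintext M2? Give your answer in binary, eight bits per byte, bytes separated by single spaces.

First, E_a ⊕ E_b = (M1 ⊕ K) ⊕ (M2 ⊕ K) = M1 ⊕ M2, so the key drops out. Then M2 = (M1 ⊕ M2) ⊕ M1 over the first 7 bytes.
byte 0: (ab ^ ef) ^ 6c = 44 ^ 6c = 28
byte 1: (b9 ^ 3b) ^ 61 = 82 ^ 61 = e3
byte 2: (76 ^ 62) ^ 75 = 14 ^ 75 = 61
byte 3: (f0 ^ c6) ^ 6e = 36 ^ 6e = 58
byte 4: (84 ^ d3) ^ 63 = 57 ^ 63 = 34
byte 5: (be ^ 0f) ^ 68 = b1 ^ 68 = d9
byte 6: (bc ^ 2f) ^ 20 = 93 ^ 20 = b3

00101000 11100011 01100001 01011000 00110100 11011001 10110011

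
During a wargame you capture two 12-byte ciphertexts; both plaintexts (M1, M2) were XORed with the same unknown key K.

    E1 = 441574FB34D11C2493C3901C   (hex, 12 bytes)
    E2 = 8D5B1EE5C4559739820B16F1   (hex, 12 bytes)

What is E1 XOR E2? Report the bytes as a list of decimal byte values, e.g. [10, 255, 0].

E1 ⊕ E2 = (M1 ⊕ K) ⊕ (M2 ⊕ K) = M1 ⊕ M2 — the shared key cancels under XOR.
byte 0: 44 xor 8d = c9
byte 1: 15 xor 5b = 4e
byte 2: 74 xor 1e = 6a
byte 3: fb xor e5 = 1e
byte 4: 34 xor c4 = f0
byte 5: d1 xor 55 = 84
byte 6: 1c xor 97 = 8b
byte 7: 24 xor 39 = 1d
byte 8: 93 xor 82 = 11
byte 9: c3 xor 0b = c8
byte 10: 90 xor 16 = 86
byte 11: 1c xor f1 = ed

[201, 78, 106, 30, 240, 132, 139, 29, 17, 200, 134, 237]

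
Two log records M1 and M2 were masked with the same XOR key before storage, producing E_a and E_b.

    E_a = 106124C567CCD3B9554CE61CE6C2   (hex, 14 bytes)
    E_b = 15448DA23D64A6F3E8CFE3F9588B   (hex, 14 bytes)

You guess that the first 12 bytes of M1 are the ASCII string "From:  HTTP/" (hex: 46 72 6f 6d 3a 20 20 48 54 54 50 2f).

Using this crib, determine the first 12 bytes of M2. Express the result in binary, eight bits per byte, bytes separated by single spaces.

First, E_a ⊕ E_b = (M1 ⊕ K) ⊕ (M2 ⊕ K) = M1 ⊕ M2, so the key drops out. Then M2 = (M1 ⊕ M2) ⊕ M1 over the first 12 bytes.
byte 0: (10 XOR 15) XOR 46 = 05 XOR 46 = 43
byte 1: (61 XOR 44) XOR 72 = 25 XOR 72 = 57
byte 2: (24 XOR 8d) XOR 6f = a9 XOR 6f = c6
byte 3: (c5 XOR a2) XOR 6d = 67 XOR 6d = 0a
byte 4: (67 XOR 3d) XOR 3a = 5a XOR 3a = 60
byte 5: (cc XOR 64) XOR 20 = a8 XOR 20 = 88
byte 6: (d3 XOR a6) XOR 20 = 75 XOR 20 = 55
byte 7: (b9 XOR f3) XOR 48 = 4a XOR 48 = 02
byte 8: (55 XOR e8) XOR 54 = bd XOR 54 = e9
byte 9: (4c XOR cf) XOR 54 = 83 XOR 54 = d7
byte 10: (e6 XOR e3) XOR 50 = 05 XOR 50 = 55
byte 11: (1c XOR f9) XOR 2f = e5 XOR 2f = ca

01000011 01010111 11000110 00001010 01100000 10001000 01010101 00000010 11101001 11010111 01010101 11001010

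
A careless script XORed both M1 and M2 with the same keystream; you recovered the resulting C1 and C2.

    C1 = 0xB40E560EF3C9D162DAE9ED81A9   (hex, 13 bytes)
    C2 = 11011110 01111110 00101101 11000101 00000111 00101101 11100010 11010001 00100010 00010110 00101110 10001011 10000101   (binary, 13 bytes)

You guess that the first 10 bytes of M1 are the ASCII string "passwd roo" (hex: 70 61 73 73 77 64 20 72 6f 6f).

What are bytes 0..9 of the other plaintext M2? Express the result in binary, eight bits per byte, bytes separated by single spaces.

First, C1 ⊕ C2 = (M1 ⊕ K) ⊕ (M2 ⊕ K) = M1 ⊕ M2, so the key drops out. Then M2 = (M1 ⊕ M2) ⊕ M1 over the first 10 bytes.
byte 0: (b4 ⊕ de) ⊕ 70 = 6a ⊕ 70 = 1a
byte 1: (0e ⊕ 7e) ⊕ 61 = 70 ⊕ 61 = 11
byte 2: (56 ⊕ 2d) ⊕ 73 = 7b ⊕ 73 = 08
byte 3: (0e ⊕ c5) ⊕ 73 = cb ⊕ 73 = b8
byte 4: (f3 ⊕ 07) ⊕ 77 = f4 ⊕ 77 = 83
byte 5: (c9 ⊕ 2d) ⊕ 64 = e4 ⊕ 64 = 80
byte 6: (d1 ⊕ e2) ⊕ 20 = 33 ⊕ 20 = 13
byte 7: (62 ⊕ d1) ⊕ 72 = b3 ⊕ 72 = c1
byte 8: (da ⊕ 22) ⊕ 6f = f8 ⊕ 6f = 97
byte 9: (e9 ⊕ 16) ⊕ 6f = ff ⊕ 6f = 90

00011010 00010001 00001000 10111000 10000011 10000000 00010011 11000001 10010111 10010000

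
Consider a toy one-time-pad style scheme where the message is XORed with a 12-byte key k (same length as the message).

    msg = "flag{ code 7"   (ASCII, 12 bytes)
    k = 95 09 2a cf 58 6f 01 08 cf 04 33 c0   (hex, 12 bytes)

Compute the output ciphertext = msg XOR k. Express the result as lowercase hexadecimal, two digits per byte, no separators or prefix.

XOR is its own inverse, so applying the key byte-wise gives the result directly.
66 XOR 95 = f3
6c XOR 09 = 65
61 XOR 2a = 4b
67 XOR cf = a8
7b XOR 58 = 23
20 XOR 6f = 4f
63 XOR 01 = 62
6f XOR 08 = 67
64 XOR cf = ab
65 XOR 04 = 61
20 XOR 33 = 13
37 XOR c0 = f7

f3654ba8234f6267ab6113f7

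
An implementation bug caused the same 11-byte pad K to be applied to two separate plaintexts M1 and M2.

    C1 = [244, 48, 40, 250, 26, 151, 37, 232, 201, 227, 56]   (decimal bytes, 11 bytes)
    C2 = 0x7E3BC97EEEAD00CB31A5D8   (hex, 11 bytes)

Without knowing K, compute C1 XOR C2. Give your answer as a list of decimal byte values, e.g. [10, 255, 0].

[138, 11, 225, 132, 244, 58, 37, 35, 248, 70, 224]

C1 ⊕ C2 = (M1 ⊕ K) ⊕ (M2 ⊕ K) = M1 ⊕ M2 — the shared key cancels under XOR.
244 ⊕ 126 = 138
 48 ⊕  59 =  11
 40 ⊕ 201 = 225
250 ⊕ 126 = 132
 26 ⊕ 238 = 244
151 ⊕ 173 =  58
 37 ⊕   0 =  37
232 ⊕ 203 =  35
201 ⊕  49 = 248
227 ⊕ 165 =  70
 56 ⊕ 216 = 224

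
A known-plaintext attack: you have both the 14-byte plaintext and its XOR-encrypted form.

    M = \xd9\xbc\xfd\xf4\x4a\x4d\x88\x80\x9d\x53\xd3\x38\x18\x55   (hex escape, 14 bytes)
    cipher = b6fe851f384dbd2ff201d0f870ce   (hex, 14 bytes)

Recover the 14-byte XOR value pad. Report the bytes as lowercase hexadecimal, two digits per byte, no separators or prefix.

Since cipher = M ⊕ pad, XORing both sides with M gives pad = M ⊕ cipher.
d9 ^ b6 = 6f
bc ^ fe = 42
fd ^ 85 = 78
f4 ^ 1f = eb
4a ^ 38 = 72
4d ^ 4d = 00
88 ^ bd = 35
80 ^ 2f = af
9d ^ f2 = 6f
53 ^ 01 = 52
d3 ^ d0 = 03
38 ^ f8 = c0
18 ^ 70 = 68
55 ^ ce = 9b

6f4278eb720035af6f5203c0689b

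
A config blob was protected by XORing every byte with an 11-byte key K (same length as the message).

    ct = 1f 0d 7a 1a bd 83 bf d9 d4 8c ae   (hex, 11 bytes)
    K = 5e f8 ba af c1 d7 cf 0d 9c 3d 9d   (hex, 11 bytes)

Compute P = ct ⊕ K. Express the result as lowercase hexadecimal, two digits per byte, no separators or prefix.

41f5c0b57c5470d448b133

XOR is its own inverse, so applying the key byte-wise gives the result directly.
1f ^ 5e = 41
0d ^ f8 = f5
7a ^ ba = c0
1a ^ af = b5
bd ^ c1 = 7c
83 ^ d7 = 54
bf ^ cf = 70
d9 ^ 0d = d4
d4 ^ 9c = 48
8c ^ 3d = b1
ae ^ 9d = 33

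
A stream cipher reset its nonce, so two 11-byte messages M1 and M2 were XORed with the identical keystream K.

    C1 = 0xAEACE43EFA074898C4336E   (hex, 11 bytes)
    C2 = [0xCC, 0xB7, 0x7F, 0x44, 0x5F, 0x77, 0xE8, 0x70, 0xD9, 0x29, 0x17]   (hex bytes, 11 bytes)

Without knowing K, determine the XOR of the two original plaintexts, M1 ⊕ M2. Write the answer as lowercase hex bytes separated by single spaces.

C1 ⊕ C2 = (M1 ⊕ K) ⊕ (M2 ⊕ K) = M1 ⊕ M2 — the shared key cancels under XOR.
ae ^ cc = 62
ac ^ b7 = 1b
e4 ^ 7f = 9b
3e ^ 44 = 7a
fa ^ 5f = a5
07 ^ 77 = 70
48 ^ e8 = a0
98 ^ 70 = e8
c4 ^ d9 = 1d
33 ^ 29 = 1a
6e ^ 17 = 79

62 1b 9b 7a a5 70 a0 e8 1d 1a 79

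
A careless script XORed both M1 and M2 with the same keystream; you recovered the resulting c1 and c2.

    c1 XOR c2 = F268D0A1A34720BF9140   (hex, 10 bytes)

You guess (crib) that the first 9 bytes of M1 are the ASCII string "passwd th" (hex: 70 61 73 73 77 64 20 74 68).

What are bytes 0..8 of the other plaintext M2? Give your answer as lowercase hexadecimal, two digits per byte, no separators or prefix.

Since c1 ⊕ c2 = M1 ⊕ M2, XORing with the guessed M1 bytes yields the corresponding M2 bytes: M2 = (c1 ⊕ c2) ⊕ M1.
242 ⊕ 112 = 130
104 ⊕  97 =   9
208 ⊕ 115 = 163
161 ⊕ 115 = 210
163 ⊕ 119 = 212
 71 ⊕ 100 =  35
 32 ⊕  32 =   0
191 ⊕ 116 = 203
145 ⊕ 104 = 249

8209a3d2d42300cbf9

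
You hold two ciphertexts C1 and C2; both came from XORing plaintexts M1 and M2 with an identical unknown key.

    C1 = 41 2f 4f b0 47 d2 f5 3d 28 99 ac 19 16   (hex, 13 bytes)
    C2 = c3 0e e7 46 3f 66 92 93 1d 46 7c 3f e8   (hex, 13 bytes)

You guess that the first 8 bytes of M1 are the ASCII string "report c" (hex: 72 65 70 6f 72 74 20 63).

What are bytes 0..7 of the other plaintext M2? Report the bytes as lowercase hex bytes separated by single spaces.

First, C1 ⊕ C2 = (M1 ⊕ K) ⊕ (M2 ⊕ K) = M1 ⊕ M2, so the key drops out. Then M2 = (M1 ⊕ M2) ⊕ M1 over the first 8 bytes.
byte 0: (41 xor c3) xor 72 = 82 xor 72 = f0
byte 1: (2f xor 0e) xor 65 = 21 xor 65 = 44
byte 2: (4f xor e7) xor 70 = a8 xor 70 = d8
byte 3: (b0 xor 46) xor 6f = f6 xor 6f = 99
byte 4: (47 xor 3f) xor 72 = 78 xor 72 = 0a
byte 5: (d2 xor 66) xor 74 = b4 xor 74 = c0
byte 6: (f5 xor 92) xor 20 = 67 xor 20 = 47
byte 7: (3d xor 93) xor 63 = ae xor 63 = cd

f0 44 d8 99 0a c0 47 cd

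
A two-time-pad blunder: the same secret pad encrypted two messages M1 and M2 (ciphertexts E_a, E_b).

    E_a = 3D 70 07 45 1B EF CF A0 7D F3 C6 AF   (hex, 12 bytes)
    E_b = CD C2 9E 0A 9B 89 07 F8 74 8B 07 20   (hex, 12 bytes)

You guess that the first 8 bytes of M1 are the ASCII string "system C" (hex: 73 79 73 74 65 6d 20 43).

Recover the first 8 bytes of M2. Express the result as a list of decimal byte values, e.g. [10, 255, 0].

First, E_a ⊕ E_b = (M1 ⊕ K) ⊕ (M2 ⊕ K) = M1 ⊕ M2, so the key drops out. Then M2 = (M1 ⊕ M2) ⊕ M1 over the first 8 bytes.
byte 0: (3d ^ cd) ^ 73 = f0 ^ 73 = 83
byte 1: (70 ^ c2) ^ 79 = b2 ^ 79 = cb
byte 2: (07 ^ 9e) ^ 73 = 99 ^ 73 = ea
byte 3: (45 ^ 0a) ^ 74 = 4f ^ 74 = 3b
byte 4: (1b ^ 9b) ^ 65 = 80 ^ 65 = e5
byte 5: (ef ^ 89) ^ 6d = 66 ^ 6d = 0b
byte 6: (cf ^ 07) ^ 20 = c8 ^ 20 = e8
byte 7: (a0 ^ f8) ^ 43 = 58 ^ 43 = 1b

[131, 203, 234, 59, 229, 11, 232, 27]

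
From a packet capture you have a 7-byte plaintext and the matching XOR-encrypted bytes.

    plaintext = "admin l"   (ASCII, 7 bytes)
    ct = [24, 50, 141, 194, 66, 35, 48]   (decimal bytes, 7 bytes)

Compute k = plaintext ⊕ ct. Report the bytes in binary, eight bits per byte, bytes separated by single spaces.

Since ct = plaintext ⊕ k, XORing both sides with plaintext gives k = plaintext ⊕ ct.
01100001 XOR 00011000 = 01111001
01100100 XOR 00110010 = 01010110
01101101 XOR 10001101 = 11100000
01101001 XOR 11000010 = 10101011
01101110 XOR 01000010 = 00101100
00100000 XOR 00100011 = 00000011
01101100 XOR 00110000 = 01011100

01111001 01010110 11100000 10101011 00101100 00000011 01011100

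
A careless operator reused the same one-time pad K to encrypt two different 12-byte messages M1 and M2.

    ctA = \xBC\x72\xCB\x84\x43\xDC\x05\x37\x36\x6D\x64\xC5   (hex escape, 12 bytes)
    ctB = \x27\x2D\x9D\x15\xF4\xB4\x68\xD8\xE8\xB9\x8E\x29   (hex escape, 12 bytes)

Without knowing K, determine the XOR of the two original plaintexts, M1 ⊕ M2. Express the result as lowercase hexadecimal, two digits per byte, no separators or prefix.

ctA ⊕ ctB = (M1 ⊕ K) ⊕ (M2 ⊕ K) = M1 ⊕ M2 — the shared key cancels under XOR.
bc ⊕ 27 = 9b
72 ⊕ 2d = 5f
cb ⊕ 9d = 56
84 ⊕ 15 = 91
43 ⊕ f4 = b7
dc ⊕ b4 = 68
05 ⊕ 68 = 6d
37 ⊕ d8 = ef
36 ⊕ e8 = de
6d ⊕ b9 = d4
64 ⊕ 8e = ea
c5 ⊕ 29 = ec

9b5f5691b7686defded4eaec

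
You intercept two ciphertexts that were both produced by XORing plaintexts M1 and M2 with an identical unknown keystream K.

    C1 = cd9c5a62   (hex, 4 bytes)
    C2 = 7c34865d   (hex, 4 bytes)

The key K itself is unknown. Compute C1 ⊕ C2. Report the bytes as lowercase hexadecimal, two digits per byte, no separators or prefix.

b1a8dc3f

C1 ⊕ C2 = (M1 ⊕ K) ⊕ (M2 ⊕ K) = M1 ⊕ M2 — the shared key cancels under XOR.
cd xor 7c = b1
9c xor 34 = a8
5a xor 86 = dc
62 xor 5d = 3f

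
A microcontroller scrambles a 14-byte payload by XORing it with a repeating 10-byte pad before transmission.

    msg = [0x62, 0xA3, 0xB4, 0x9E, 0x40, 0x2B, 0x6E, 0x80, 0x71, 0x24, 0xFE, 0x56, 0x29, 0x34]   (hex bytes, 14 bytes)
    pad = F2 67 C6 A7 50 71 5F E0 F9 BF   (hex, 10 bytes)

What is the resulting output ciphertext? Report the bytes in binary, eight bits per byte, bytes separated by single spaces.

The 10-byte key repeats, so the effective keystream is f2 67 c6 a7 50 71 5f e0 f9 bf f2 67 c6 a7.
byte 0:  98 ⊕ 242 = 144
byte 1: 163 ⊕ 103 = 196
byte 2: 180 ⊕ 198 = 114
byte 3: 158 ⊕ 167 =  57
byte 4:  64 ⊕  80 =  16
byte 5:  43 ⊕ 113 =  90
byte 6: 110 ⊕  95 =  49
byte 7: 128 ⊕ 224 =  96
byte 8: 113 ⊕ 249 = 136
byte 9:  36 ⊕ 191 = 155
byte 10: 254 ⊕ 242 =  12
byte 11:  86 ⊕ 103 =  49
byte 12:  41 ⊕ 198 = 239
byte 13:  52 ⊕ 167 = 147

10010000 11000100 01110010 00111001 00010000 01011010 00110001 01100000 10001000 10011011 00001100 00110001 11101111 10010011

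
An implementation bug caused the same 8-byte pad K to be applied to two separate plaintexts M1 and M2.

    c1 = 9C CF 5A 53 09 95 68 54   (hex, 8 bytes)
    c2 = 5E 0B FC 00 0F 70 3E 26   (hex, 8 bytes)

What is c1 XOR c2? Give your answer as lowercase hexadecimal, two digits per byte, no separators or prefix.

c2c4a65306e55672

c1 ⊕ c2 = (M1 ⊕ K) ⊕ (M2 ⊕ K) = M1 ⊕ M2 — the shared key cancels under XOR.
156 ^  94 = 194
207 ^  11 = 196
 90 ^ 252 = 166
 83 ^   0 =  83
  9 ^  15 =   6
149 ^ 112 = 229
104 ^  62 =  86
 84 ^  38 = 114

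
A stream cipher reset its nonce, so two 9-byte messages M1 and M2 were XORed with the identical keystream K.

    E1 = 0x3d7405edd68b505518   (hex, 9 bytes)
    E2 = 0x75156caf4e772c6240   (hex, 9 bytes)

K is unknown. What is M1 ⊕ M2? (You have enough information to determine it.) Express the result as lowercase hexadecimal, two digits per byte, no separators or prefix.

E1 ⊕ E2 = (M1 ⊕ K) ⊕ (M2 ⊕ K) = M1 ⊕ M2 — the shared key cancels under XOR.
3d ⊕ 75 = 48
74 ⊕ 15 = 61
05 ⊕ 6c = 69
ed ⊕ af = 42
d6 ⊕ 4e = 98
8b ⊕ 77 = fc
50 ⊕ 2c = 7c
55 ⊕ 62 = 37
18 ⊕ 40 = 58

4861694298fc7c3758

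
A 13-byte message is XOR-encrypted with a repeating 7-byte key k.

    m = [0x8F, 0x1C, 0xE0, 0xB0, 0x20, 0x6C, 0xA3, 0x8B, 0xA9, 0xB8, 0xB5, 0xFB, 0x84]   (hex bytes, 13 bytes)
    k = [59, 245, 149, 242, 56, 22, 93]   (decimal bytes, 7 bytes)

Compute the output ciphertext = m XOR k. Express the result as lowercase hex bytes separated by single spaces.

The 7-byte key repeats, so the effective keystream is 3b f5 95 f2 38 16 5d 3b f5 95 f2 38 16.
byte 0: 8f ⊕ 3b = b4
byte 1: 1c ⊕ f5 = e9
byte 2: e0 ⊕ 95 = 75
byte 3: b0 ⊕ f2 = 42
byte 4: 20 ⊕ 38 = 18
byte 5: 6c ⊕ 16 = 7a
byte 6: a3 ⊕ 5d = fe
byte 7: 8b ⊕ 3b = b0
byte 8: a9 ⊕ f5 = 5c
byte 9: b8 ⊕ 95 = 2d
byte 10: b5 ⊕ f2 = 47
byte 11: fb ⊕ 38 = c3
byte 12: 84 ⊕ 16 = 92

b4 e9 75 42 18 7a fe b0 5c 2d 47 c3 92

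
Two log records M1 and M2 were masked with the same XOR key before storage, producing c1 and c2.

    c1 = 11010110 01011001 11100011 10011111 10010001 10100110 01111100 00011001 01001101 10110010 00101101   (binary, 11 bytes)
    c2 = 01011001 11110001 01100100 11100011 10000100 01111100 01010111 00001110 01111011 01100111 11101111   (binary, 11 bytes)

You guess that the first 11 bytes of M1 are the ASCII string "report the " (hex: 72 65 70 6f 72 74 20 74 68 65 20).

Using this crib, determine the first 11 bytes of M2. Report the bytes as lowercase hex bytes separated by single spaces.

fd cd f7 13 67 ae 0b 63 5e b0 e2

First, c1 ⊕ c2 = (M1 ⊕ K) ⊕ (M2 ⊕ K) = M1 ⊕ M2, so the key drops out. Then M2 = (M1 ⊕ M2) ⊕ M1 over the first 11 bytes.
byte 0: (d6 ^ 59) ^ 72 = 8f ^ 72 = fd
byte 1: (59 ^ f1) ^ 65 = a8 ^ 65 = cd
byte 2: (e3 ^ 64) ^ 70 = 87 ^ 70 = f7
byte 3: (9f ^ e3) ^ 6f = 7c ^ 6f = 13
byte 4: (91 ^ 84) ^ 72 = 15 ^ 72 = 67
byte 5: (a6 ^ 7c) ^ 74 = da ^ 74 = ae
byte 6: (7c ^ 57) ^ 20 = 2b ^ 20 = 0b
byte 7: (19 ^ 0e) ^ 74 = 17 ^ 74 = 63
byte 8: (4d ^ 7b) ^ 68 = 36 ^ 68 = 5e
byte 9: (b2 ^ 67) ^ 65 = d5 ^ 65 = b0
byte 10: (2d ^ ef) ^ 20 = c2 ^ 20 = e2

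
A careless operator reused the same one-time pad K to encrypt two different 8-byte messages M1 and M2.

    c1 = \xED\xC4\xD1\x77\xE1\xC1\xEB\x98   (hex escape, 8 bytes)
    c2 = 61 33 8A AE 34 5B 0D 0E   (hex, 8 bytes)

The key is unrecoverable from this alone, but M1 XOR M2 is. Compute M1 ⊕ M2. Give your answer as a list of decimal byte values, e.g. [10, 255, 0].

c1 ⊕ c2 = (M1 ⊕ K) ⊕ (M2 ⊕ K) = M1 ⊕ M2 — the shared key cancels under XOR.
byte 0: 237 xor  97 = 140
byte 1: 196 xor  51 = 247
byte 2: 209 xor 138 =  91
byte 3: 119 xor 174 = 217
byte 4: 225 xor  52 = 213
byte 5: 193 xor  91 = 154
byte 6: 235 xor  13 = 230
byte 7: 152 xor  14 = 150

[140, 247, 91, 217, 213, 154, 230, 150]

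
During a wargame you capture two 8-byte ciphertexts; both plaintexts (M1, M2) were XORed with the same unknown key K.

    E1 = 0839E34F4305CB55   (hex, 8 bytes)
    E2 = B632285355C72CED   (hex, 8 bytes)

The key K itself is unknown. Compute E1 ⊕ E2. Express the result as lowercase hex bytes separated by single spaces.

be 0b cb 1c 16 c2 e7 b8

E1 ⊕ E2 = (M1 ⊕ K) ⊕ (M2 ⊕ K) = M1 ⊕ M2 — the shared key cancels under XOR.
  8 ^ 182 = 190
 57 ^  50 =  11
227 ^  40 = 203
 79 ^  83 =  28
 67 ^  85 =  22
  5 ^ 199 = 194
203 ^  44 = 231
 85 ^ 237 = 184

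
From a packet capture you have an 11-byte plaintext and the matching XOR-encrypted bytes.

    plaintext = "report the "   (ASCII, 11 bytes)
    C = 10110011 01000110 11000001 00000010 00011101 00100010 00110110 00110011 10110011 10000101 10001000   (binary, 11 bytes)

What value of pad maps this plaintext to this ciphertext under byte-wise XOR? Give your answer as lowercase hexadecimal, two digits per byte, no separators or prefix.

c123b16d6f561647dbe0a8

Since C = plaintext ⊕ pad, XORing both sides with plaintext gives pad = plaintext ⊕ C.
114 ⊕ 179 = 193
101 ⊕  70 =  35
112 ⊕ 193 = 177
111 ⊕   2 = 109
114 ⊕  29 = 111
116 ⊕  34 =  86
 32 ⊕  54 =  22
116 ⊕  51 =  71
104 ⊕ 179 = 219
101 ⊕ 133 = 224
 32 ⊕ 136 = 168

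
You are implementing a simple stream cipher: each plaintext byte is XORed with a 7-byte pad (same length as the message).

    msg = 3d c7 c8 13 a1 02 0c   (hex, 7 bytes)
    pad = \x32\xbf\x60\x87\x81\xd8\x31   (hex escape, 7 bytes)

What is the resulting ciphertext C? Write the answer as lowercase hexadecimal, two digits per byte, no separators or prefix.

XOR is its own inverse, so applying the key byte-wise gives the result directly.
byte 0:  61 ^  50 =  15
byte 1: 199 ^ 191 = 120
byte 2: 200 ^  96 = 168
byte 3:  19 ^ 135 = 148
byte 4: 161 ^ 129 =  32
byte 5:   2 ^ 216 = 218
byte 6:  12 ^  49 =  61

0f78a89420da3d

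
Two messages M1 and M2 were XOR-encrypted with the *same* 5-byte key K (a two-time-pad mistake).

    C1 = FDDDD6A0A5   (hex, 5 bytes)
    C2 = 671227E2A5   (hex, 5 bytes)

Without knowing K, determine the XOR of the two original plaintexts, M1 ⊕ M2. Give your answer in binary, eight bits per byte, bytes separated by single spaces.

10011010 11001111 11110001 01000010 00000000

C1 ⊕ C2 = (M1 ⊕ K) ⊕ (M2 ⊕ K) = M1 ⊕ M2 — the shared key cancels under XOR.
byte 0: fd xor 67 = 9a
byte 1: dd xor 12 = cf
byte 2: d6 xor 27 = f1
byte 3: a0 xor e2 = 42
byte 4: a5 xor a5 = 00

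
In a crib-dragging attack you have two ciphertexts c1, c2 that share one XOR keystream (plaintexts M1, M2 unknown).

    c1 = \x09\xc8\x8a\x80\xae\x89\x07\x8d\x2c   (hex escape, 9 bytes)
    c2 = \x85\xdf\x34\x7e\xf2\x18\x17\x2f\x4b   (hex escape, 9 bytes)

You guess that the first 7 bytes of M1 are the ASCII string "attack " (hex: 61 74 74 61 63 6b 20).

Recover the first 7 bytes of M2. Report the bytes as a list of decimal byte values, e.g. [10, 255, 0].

[237, 99, 202, 159, 63, 250, 48]

First, c1 ⊕ c2 = (M1 ⊕ K) ⊕ (M2 ⊕ K) = M1 ⊕ M2, so the key drops out. Then M2 = (M1 ⊕ M2) ⊕ M1 over the first 7 bytes.
byte 0: (09 xor 85) xor 61 = 8c xor 61 = ed
byte 1: (c8 xor df) xor 74 = 17 xor 74 = 63
byte 2: (8a xor 34) xor 74 = be xor 74 = ca
byte 3: (80 xor 7e) xor 61 = fe xor 61 = 9f
byte 4: (ae xor f2) xor 63 = 5c xor 63 = 3f
byte 5: (89 xor 18) xor 6b = 91 xor 6b = fa
byte 6: (07 xor 17) xor 20 = 10 xor 20 = 30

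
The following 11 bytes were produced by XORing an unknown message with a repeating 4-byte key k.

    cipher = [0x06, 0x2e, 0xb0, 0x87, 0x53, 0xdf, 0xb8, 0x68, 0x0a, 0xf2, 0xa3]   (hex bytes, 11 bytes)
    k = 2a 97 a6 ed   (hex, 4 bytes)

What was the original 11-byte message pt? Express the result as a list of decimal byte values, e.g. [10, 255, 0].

The 4-byte key repeats, so the effective keystream is 2a 97 a6 ed 2a 97 a6 ed 2a 97 a6.
byte 0:   6 ^  42 =  44
byte 1:  46 ^ 151 = 185
byte 2: 176 ^ 166 =  22
byte 3: 135 ^ 237 = 106
byte 4:  83 ^  42 = 121
byte 5: 223 ^ 151 =  72
byte 6: 184 ^ 166 =  30
byte 7: 104 ^ 237 = 133
byte 8:  10 ^  42 =  32
byte 9: 242 ^ 151 = 101
byte 10: 163 ^ 166 =   5

[44, 185, 22, 106, 121, 72, 30, 133, 32, 101, 5]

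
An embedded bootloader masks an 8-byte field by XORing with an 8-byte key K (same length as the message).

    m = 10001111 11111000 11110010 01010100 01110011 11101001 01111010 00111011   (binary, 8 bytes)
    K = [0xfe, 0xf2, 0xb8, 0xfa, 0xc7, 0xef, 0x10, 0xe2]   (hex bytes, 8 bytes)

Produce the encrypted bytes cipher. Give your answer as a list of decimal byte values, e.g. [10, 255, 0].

8f xor fe = 71
f8 xor f2 = 0a
f2 xor b8 = 4a
54 xor fa = ae
73 xor c7 = b4
e9 xor ef = 06
7a xor 10 = 6a
3b xor e2 = d9

[113, 10, 74, 174, 180, 6, 106, 217]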